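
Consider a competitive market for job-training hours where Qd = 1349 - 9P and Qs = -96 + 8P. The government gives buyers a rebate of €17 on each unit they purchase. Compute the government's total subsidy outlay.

Government cost = €11152

Pre-subsidy: 1349 - 9P = -96 + 8P gives P* = 85, Q* = 584.
With the rebate, buyers effectively pay Pb = Ps − 17, where Ps is the price sellers receive.
Demand in terms of Ps becomes Qd = 1349 − 9(Ps − 17) = 1502 - 9Ps. Setting this equal to supply: 1502 - 9Ps = -96 + 8Ps, so Ps = 94.
Buyers pay Pb = 94 − 17 = 77; Q' = -96 + 8·94 = 656.
Government outlay = subsidy × quantity = 17 × 656 = 11152.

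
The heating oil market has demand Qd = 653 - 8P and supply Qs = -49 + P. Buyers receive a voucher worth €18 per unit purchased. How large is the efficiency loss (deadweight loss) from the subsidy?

Deadweight loss = €144

Pre-subsidy: 653 - 8P = -49 + P gives P* = 78, Q* = 29.
With the rebate, buyers effectively pay Pb = Ps − 18, where Ps is the price sellers receive.
Demand in terms of Ps becomes Qd = 653 − 8(Ps − 18) = 797 - 8Ps. Setting this equal to supply: 797 - 8Ps = -49 + Ps, so Ps = 94.
Buyers pay Pb = 94 − 18 = 76; Q' = -49 + 1·94 = 45.
The subsidy expands output by 45 − 29 = 16 past the efficient level; on those units the gap between marginal cost and willingness to pay runs from 0 up to 18.
DWL = ½ × 18 × 16 = 144.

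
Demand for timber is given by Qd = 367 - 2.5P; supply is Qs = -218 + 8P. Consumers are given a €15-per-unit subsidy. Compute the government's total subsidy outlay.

Pre-subsidy: 367 - 2.5P = -218 + 8P gives P* = 390/7, Q* = 1594/7.
With the rebate, buyers effectively pay Pb = Ps − 15, where Ps is the price sellers receive.
Demand in terms of Ps becomes Qd = 367 − 2.5(Ps − 15) = 404.5 - 2.5Ps. Setting this equal to supply: 404.5 - 2.5Ps = -218 + 8Ps, so Ps = 415/7.
Buyers pay Pb = 415/7 − 15 = 310/7; Q' = -218 + 8·(415/7) = 1794/7.
Government outlay = subsidy × quantity = 15 × 1794/7 = 26910/7.

Government cost = 26910/7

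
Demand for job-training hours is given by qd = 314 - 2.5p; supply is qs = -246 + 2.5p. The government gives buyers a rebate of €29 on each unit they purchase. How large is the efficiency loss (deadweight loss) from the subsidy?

Deadweight loss = €525.625

Pre-subsidy: 314 - 2.5p = -246 + 2.5p gives p* = 112, q* = 34.
With the rebate, buyers effectively pay pb = ps − 29, where ps is the price sellers receive.
Demand in terms of ps becomes qd = 314 − 2.5(ps − 29) = 386.5 - 2.5ps. Setting this equal to supply: 386.5 - 2.5ps = -246 + 2.5ps, so ps = 126.5.
Buyers pay pb = 126.5 − 29 = 97.5; q' = -246 + 2.5·126.5 = 70.25.
The subsidy expands output by 70.25 − 34 = 36.25 past the efficient level; on those units the gap between marginal cost and willingness to pay runs from 0 up to 29.
DWL = ½ × 29 × 36.25 = 525.625.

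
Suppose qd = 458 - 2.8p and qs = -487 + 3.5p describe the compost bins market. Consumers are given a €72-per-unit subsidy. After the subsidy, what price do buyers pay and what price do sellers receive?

Buyers pay €110; sellers receive €182

Pre-subsidy: 458 - 2.8p = -487 + 3.5p gives p* = 150, q* = 38.
With the rebate, buyers effectively pay pb = ps − 72, where ps is the price sellers receive.
Demand in terms of ps becomes qd = 458 − 2.8(ps − 72) = 659.6 - 2.8ps. Setting this equal to supply: 659.6 - 2.8ps = -487 + 3.5ps, so ps = 182.
Buyers pay pb = 182 − 72 = 110; q' = -487 + 3.5·182 = 150.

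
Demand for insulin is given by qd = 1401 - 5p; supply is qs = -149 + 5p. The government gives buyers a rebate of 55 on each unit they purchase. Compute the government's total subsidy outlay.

Government cost = 41992.5

Pre-subsidy: 1401 - 5p = -149 + 5p gives p* = 155, q* = 626.
With the rebate, buyers effectively pay pb = ps − 55, where ps is the price sellers receive.
Demand in terms of ps becomes qd = 1401 − 5(ps − 55) = 1676 - 5ps. Setting this equal to supply: 1676 - 5ps = -149 + 5ps, so ps = 182.5.
Buyers pay pb = 182.5 − 55 = 127.5; q' = -149 + 5·182.5 = 763.5.
Government outlay = subsidy × quantity = 55 × 763.5 = 41992.5.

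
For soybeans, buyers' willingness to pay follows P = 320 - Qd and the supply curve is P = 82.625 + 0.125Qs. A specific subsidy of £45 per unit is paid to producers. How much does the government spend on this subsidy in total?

Pre-subsidy: 320 - Q = 82.625 + 0.125Q gives Q* = 211 and P* = 109.
With the subsidy, sellers receive Ps = Pb + 45 for each unit, where Pb is the price buyers pay.
On the curves, Pb = 320 - Q and Ps = 82.625 + 0.125Q; the wedge Ps − Pb = 45 gives 82.625 + 0.125Q − (320 - Q) = 45, so Q' = 251.
Then Pb = 320 − 1·251 = 69 and Ps = 82.625 + 0.125·251 = 114.
Government outlay = subsidy × quantity = 45 × 251 = 11295.

Government cost = £11295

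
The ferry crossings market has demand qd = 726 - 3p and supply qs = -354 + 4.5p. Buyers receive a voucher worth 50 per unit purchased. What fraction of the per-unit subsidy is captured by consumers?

Consumer share = 0.6

Pre-subsidy: 726 - 3p = -354 + 4.5p gives p* = 144, q* = 294.
With the rebate, buyers effectively pay pb = ps − 50, where ps is the price sellers receive.
Demand in terms of ps becomes qd = 726 − 3(ps − 50) = 876 - 3ps. Setting this equal to supply: 876 - 3ps = -354 + 4.5ps, so ps = 164.
Buyers pay pb = 164 − 50 = 114; q' = -354 + 4.5·164 = 384.
Buyers' price falls by p* − pb = 144 − 114 = 30; sellers' price rises by ps − p* = 164 − 144 = 20.
So consumers capture 30/50 = 0.6 of each unit of subsidy.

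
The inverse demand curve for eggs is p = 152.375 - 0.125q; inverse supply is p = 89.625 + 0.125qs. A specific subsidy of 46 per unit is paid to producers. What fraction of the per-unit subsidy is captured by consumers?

Pre-subsidy: 152.375 - 0.125q = 89.625 + 0.125q gives q* = 251 and p* = 121.
With the subsidy, sellers receive ps = pb + 46 for each unit, where pb is the price buyers pay.
On the curves, pb = 152.375 - 0.125q and ps = 89.625 + 0.125q; the wedge ps − pb = 46 gives 89.625 + 0.125q − (152.375 - 0.125q) = 46, so q' = 435.
Then pb = 152.375 − 0.125·435 = 98 and ps = 89.625 + 0.125·435 = 144.
Buyers' price falls by p* − pb = 121 − 98 = 23; sellers' price rises by ps − p* = 144 − 121 = 23.
So consumers capture 23/46 = 0.5 of each unit of subsidy.

Consumer share = 0.5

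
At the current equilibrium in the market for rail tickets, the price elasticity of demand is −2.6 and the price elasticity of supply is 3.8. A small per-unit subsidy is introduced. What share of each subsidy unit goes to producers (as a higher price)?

For a small subsidy around the equilibrium, the benefit split depends on the relative slopes, which at a point are proportional to the elasticities.
Buyer share = εs/(εs + |εd|) = 3.8/(3.8 + 2.6) = 0.59375; seller share = |εd|/(εs + |εd|) = 0.40625.
So producers capture 0.40625 of the subsidy.

Producer share = 0.40625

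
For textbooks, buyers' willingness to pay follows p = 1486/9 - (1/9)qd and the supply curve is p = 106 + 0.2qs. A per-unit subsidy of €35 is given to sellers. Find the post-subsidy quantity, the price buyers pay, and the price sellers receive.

Pre-subsidy: 1486/9 - (1/9)q = 106 + 0.2q gives q* = 190 and p* = 144.
With the subsidy, sellers receive ps = pb + 35 for each unit, where pb is the price buyers pay.
On the curves, pb = 1486/9 - (1/9)q and ps = 106 + 0.2q; the wedge ps − pb = 35 gives 106 + 0.2q − (1486/9 - (1/9)q) = 35, so q' = 302.5.
Then pb = 1486/9 − (1/9)·302.5 = 131.5 and ps = 106 + 0.2·302.5 = 166.5.

q' = 302.5; buyers pay €131.5; sellers receive €166.5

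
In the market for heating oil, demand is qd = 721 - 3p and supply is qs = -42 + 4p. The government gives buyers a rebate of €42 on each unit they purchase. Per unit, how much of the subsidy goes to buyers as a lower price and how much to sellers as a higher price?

Buyers gain €24 per unit; sellers gain €18 per unit

Pre-subsidy: 721 - 3p = -42 + 4p gives p* = 109, q* = 394.
With the rebate, buyers effectively pay pb = ps − 42, where ps is the price sellers receive.
Demand in terms of ps becomes qd = 721 − 3(ps − 42) = 847 - 3ps. Setting this equal to supply: 847 - 3ps = -42 + 4ps, so ps = 127.
Buyers pay pb = 127 − 42 = 85; q' = -42 + 4·127 = 466.
Buyers' price falls by p* − pb = 109 − 85 = 24; sellers' price rises by ps − p* = 127 − 109 = 18.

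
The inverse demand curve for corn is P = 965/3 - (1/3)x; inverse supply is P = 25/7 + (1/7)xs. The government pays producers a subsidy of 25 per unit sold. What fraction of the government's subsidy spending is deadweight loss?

Pre-subsidy: 965/3 - (1/3)x = 25/7 + (1/7)x gives x* = 668 and P* = 99.
With the subsidy, sellers receive Ps = Pb + 25 for each unit, where Pb is the price buyers pay.
On the curves, Pb = 965/3 - (1/3)x and Ps = 25/7 + (1/7)x; the wedge Ps − Pb = 25 gives 25/7 + (1/7)x − (965/3 - (1/3)x) = 25, so x' = 720.5.
Then Pb = 965/3 − (1/3)·720.5 = 81.5 and Ps = 25/7 + (1/7)·720.5 = 106.5.
ΔCS = ½(668 + 720.5)(99 − 81.5) = 12149.375; ΔPS = ½(668 + 720.5)(106.5 − 99) = 5206.875.
Government spending = 25 × 720.5 = 18012.5.
DWL = ½ × 25 × (720.5 − 668) = 656.25; fraction = 656.25 / 18012.5 = 105/2882.

DWL / government spending = 105/2882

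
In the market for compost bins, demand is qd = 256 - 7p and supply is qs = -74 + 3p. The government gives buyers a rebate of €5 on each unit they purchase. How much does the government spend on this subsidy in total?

Pre-subsidy: 256 - 7p = -74 + 3p gives p* = 33, q* = 25.
With the rebate, buyers effectively pay pb = ps − 5, where ps is the price sellers receive.
Demand in terms of ps becomes qd = 256 − 7(ps − 5) = 291 - 7ps. Setting this equal to supply: 291 - 7ps = -74 + 3ps, so ps = 36.5.
Buyers pay pb = 36.5 − 5 = 31.5; q' = -74 + 3·36.5 = 35.5.
Government outlay = subsidy × quantity = 5 × 35.5 = 177.5.

Government cost = €177.5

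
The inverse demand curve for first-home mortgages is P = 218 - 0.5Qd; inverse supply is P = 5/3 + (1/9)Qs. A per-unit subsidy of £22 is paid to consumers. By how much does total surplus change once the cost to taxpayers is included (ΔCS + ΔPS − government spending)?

Net change in total surplus = -£396

Pre-subsidy: 218 - 0.5Q = 5/3 + (1/9)Q gives Q* = 354 and P* = 41.
With the rebate, buyers effectively pay Pb = Ps − 22, where Ps is the price sellers receive.
On the curves, Pb = 218 - 0.5Q and Ps = 5/3 + (1/9)Q; the wedge Ps − Pb = 22 gives 5/3 + (1/9)Q − (218 - 0.5Q) = 22, so Q' = 390.
Then Pb = 218 − 0.5·390 = 23 and Ps = 5/3 + (1/9)·390 = 45.
ΔCS = ½(354 + 390)(41 − 23) = 6696; ΔPS = ½(354 + 390)(45 − 41) = 1488.
Government spending = 22 × 390 = 8580.
Net change = 6696 + 1488 − 8580 = -396. The loss equals the DWL triangle ½·22·36.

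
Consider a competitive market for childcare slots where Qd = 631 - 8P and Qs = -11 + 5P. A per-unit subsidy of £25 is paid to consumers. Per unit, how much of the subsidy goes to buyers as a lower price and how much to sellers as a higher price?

Buyers gain 125/13 per unit; sellers gain 200/13 per unit

Pre-subsidy: 631 - 8P = -11 + 5P gives P* = 642/13, Q* = 3067/13.
With the rebate, buyers effectively pay Pb = Ps − 25, where Ps is the price sellers receive.
Demand in terms of Ps becomes Qd = 631 − 8(Ps − 25) = 831 - 8Ps. Setting this equal to supply: 831 - 8Ps = -11 + 5Ps, so Ps = 842/13.
Buyers pay Pb = 842/13 − 25 = 517/13; Q' = -11 + 5·(842/13) = 4067/13.
Buyers' price falls by P* − Pb = 642/13 − 517/13 = 125/13; sellers' price rises by Ps − P* = 842/13 − 642/13 = 200/13.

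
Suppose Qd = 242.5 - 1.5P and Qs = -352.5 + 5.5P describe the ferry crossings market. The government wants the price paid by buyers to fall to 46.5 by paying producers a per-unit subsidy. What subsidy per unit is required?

At a buyer price of 46.5, quantity demanded is 242.5 − 1.5·46.5 = 172.75.
Sellers supply 172.75 only when they receive Ps with -352.5 + 5.5·Ps = 172.75, i.e. Ps = 95.5.
s = Ps − Pb = 95.5 − 46.5 = 49.

Required subsidy s = 49 per unit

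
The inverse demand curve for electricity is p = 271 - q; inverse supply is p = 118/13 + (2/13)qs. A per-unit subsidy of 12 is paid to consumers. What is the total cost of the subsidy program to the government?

Government cost = 2848.8

Pre-subsidy: 271 - q = 118/13 + (2/13)q gives q* = 227 and p* = 44.
With the rebate, buyers effectively pay pb = ps − 12, where ps is the price sellers receive.
On the curves, pb = 271 - q and ps = 118/13 + (2/13)q; the wedge ps − pb = 12 gives 118/13 + (2/13)q − (271 - q) = 12, so q' = 237.4.
Then pb = 271 − 1·237.4 = 33.6 and ps = 118/13 + (2/13)·237.4 = 45.6.
Government outlay = subsidy × quantity = 12 × 237.4 = 2848.8.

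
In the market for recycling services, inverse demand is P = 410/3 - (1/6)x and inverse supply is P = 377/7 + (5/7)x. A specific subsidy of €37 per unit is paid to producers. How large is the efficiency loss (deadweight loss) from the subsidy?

Pre-subsidy: 410/3 - (1/6)x = 377/7 + (5/7)x gives x* = 94 and P* = 121.
With the subsidy, sellers receive Ps = Pb + 37 for each unit, where Pb is the price buyers pay.
On the curves, Pb = 410/3 - (1/6)x and Ps = 377/7 + (5/7)x; the wedge Ps − Pb = 37 gives 377/7 + (5/7)x − (410/3 - (1/6)x) = 37, so x' = 136.
Then Pb = 410/3 − (1/6)·136 = 114 and Ps = 377/7 + (5/7)·136 = 151.
The subsidy expands output by 136 − 94 = 42 past the efficient level; on those units the gap between marginal cost and willingness to pay runs from 0 up to 37.
DWL = ½ × 37 × 42 = 777.

Deadweight loss = €777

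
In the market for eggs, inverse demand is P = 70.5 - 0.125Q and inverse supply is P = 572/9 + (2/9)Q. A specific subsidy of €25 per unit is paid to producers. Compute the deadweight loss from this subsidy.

Pre-subsidy: 70.5 - 0.125Q = 572/9 + (2/9)Q gives Q* = 20 and P* = 68.
With the subsidy, sellers receive Ps = Pb + 25 for each unit, where Pb is the price buyers pay.
On the curves, Pb = 70.5 - 0.125Q and Ps = 572/9 + (2/9)Q; the wedge Ps − Pb = 25 gives 572/9 + (2/9)Q − (70.5 - 0.125Q) = 25, so Q' = 92.
Then Pb = 70.5 − 0.125·92 = 59 and Ps = 572/9 + (2/9)·92 = 84.
The subsidy expands output by 92 − 20 = 72 past the efficient level; on those units the gap between marginal cost and willingness to pay runs from 0 up to 25.
DWL = ½ × 25 × 72 = 900.

Deadweight loss = €900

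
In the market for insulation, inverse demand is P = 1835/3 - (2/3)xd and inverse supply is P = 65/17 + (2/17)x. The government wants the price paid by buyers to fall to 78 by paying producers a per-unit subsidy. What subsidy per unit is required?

At a buyer price of 78, quantity demanded is 917.5 − 1.5·78 = 800.5.
Sellers supply 800.5 only when they receive Ps = 65/17 + (2/17)·800.5 = 98.
s = Ps − Pb = 98 − 78 = 20.

Required subsidy s = 20 per unit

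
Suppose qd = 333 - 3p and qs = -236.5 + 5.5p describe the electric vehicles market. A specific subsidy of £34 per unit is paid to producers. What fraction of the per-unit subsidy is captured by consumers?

Pre-subsidy: 333 - 3p = -236.5 + 5.5p gives p* = 67, q* = 132.
With the subsidy, sellers receive ps = pb + 34 for each unit, where pb is the price buyers pay.
Supply in terms of pb becomes qs = -236.5 + 5.5(pb + 34) = -49.5 + 5.5pb. Setting this equal to demand: 333 - 3pb = -49.5 + 5.5pb, so pb = 45.
Sellers receive ps = 45 + 34 = 79; q' = 333 − 3·45 = 198.
Buyers' price falls by p* − pb = 67 − 45 = 22; sellers' price rises by ps − p* = 79 − 67 = 12.
So consumers capture 22/34 = 11/17 of each unit of subsidy.

Consumer share = 11/17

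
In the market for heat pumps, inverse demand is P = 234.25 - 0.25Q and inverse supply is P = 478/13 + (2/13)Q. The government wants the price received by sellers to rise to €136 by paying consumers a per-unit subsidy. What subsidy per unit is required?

Required subsidy s = €63 per unit

At a seller price of 136, quantity supplied is -239 + 6.5·136 = 645.
Buyers absorb 645 only when they pay Pb = 234.25 − 0.25·645 = 73.
s = Ps − Pb = 136 − 73 = 63.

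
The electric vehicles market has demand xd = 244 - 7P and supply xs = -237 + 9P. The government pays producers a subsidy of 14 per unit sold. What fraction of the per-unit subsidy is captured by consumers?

Pre-subsidy: 244 - 7P = -237 + 9P gives P* = 30.0625, x* = 33.5625.
With the subsidy, sellers receive Ps = Pb + 14 for each unit, where Pb is the price buyers pay.
Supply in terms of Pb becomes xs = -237 + 9(Pb + 14) = -111 + 9Pb. Setting this equal to demand: 244 - 7Pb = -111 + 9Pb, so Pb = 22.1875.
Sellers receive Ps = 22.1875 + 14 = 36.1875; x' = 244 − 7·22.1875 = 88.6875.
Buyers' price falls by P* − Pb = 30.0625 − 22.1875 = 7.875; sellers' price rises by Ps − P* = 36.1875 − 30.0625 = 6.125.
So consumers capture 7.875/14 = 0.5625 of each unit of subsidy.

Consumer share = 0.5625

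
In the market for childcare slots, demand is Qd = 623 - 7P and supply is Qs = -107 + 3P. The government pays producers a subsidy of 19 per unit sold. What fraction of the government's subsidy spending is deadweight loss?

Pre-subsidy: 623 - 7P = -107 + 3P gives P* = 73, Q* = 112.
With the subsidy, sellers receive Ps = Pb + 19 for each unit, where Pb is the price buyers pay.
Supply in terms of Pb becomes Qs = -107 + 3(Pb + 19) = -50 + 3Pb. Setting this equal to demand: 623 - 7Pb = -50 + 3Pb, so Pb = 67.3.
Sellers receive Ps = 67.3 + 19 = 86.3; Q' = 623 − 7·67.3 = 151.9.
ΔCS = ½(112 + 151.9)(73 − 67.3) = 752.115; ΔPS = ½(112 + 151.9)(86.3 − 73) = 1754.935.
Government spending = 19 × 151.9 = 2886.1.
DWL = ½ × 19 × (151.9 − 112) = 379.05; fraction = 379.05 / 2886.1 = 57/434.

DWL / government spending = 57/434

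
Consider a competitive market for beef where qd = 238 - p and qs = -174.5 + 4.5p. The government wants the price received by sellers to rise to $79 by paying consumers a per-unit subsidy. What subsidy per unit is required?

At a seller price of 79, quantity supplied is -174.5 + 4.5·79 = 181.
Buyers absorb 181 only when they pay pb with 238 − 1·pb = 181, i.e. pb = 57.
s = ps − pb = 79 − 57 = 22.

Required subsidy s = $22 per unit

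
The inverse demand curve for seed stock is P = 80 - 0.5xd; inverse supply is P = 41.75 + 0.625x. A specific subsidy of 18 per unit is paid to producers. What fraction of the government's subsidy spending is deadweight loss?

Pre-subsidy: 80 - 0.5x = 41.75 + 0.625x gives x* = 34 and P* = 63.
With the subsidy, sellers receive Ps = Pb + 18 for each unit, where Pb is the price buyers pay.
On the curves, Pb = 80 - 0.5x and Ps = 41.75 + 0.625x; the wedge Ps − Pb = 18 gives 41.75 + 0.625x − (80 - 0.5x) = 18, so x' = 50.
Then Pb = 80 − 0.5·50 = 55 and Ps = 41.75 + 0.625·50 = 73.
ΔCS = ½(34 + 50)(63 − 55) = 336; ΔPS = ½(34 + 50)(73 − 63) = 420.
Government spending = 18 × 50 = 900.
DWL = ½ × 18 × (50 − 34) = 144; fraction = 144 / 900 = 0.16.

DWL / government spending = 0.16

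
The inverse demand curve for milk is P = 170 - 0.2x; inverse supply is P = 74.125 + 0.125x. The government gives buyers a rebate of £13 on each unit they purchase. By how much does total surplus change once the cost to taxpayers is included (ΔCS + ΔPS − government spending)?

Net change in total surplus = -£260

Pre-subsidy: 170 - 0.2x = 74.125 + 0.125x gives x* = 295 and P* = 111.
With the rebate, buyers effectively pay Pb = Ps − 13, where Ps is the price sellers receive.
On the curves, Pb = 170 - 0.2x and Ps = 74.125 + 0.125x; the wedge Ps − Pb = 13 gives 74.125 + 0.125x − (170 - 0.2x) = 13, so x' = 335.
Then Pb = 170 − 0.2·335 = 103 and Ps = 74.125 + 0.125·335 = 116.
ΔCS = ½(295 + 335)(111 − 103) = 2520; ΔPS = ½(295 + 335)(116 − 111) = 1575.
Government spending = 13 × 335 = 4355.
Net change = 2520 + 1575 − 4355 = -260. The loss equals the DWL triangle ½·13·40.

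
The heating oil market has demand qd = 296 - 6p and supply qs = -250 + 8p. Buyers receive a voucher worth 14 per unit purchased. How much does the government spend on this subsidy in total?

Government cost = 1540

Pre-subsidy: 296 - 6p = -250 + 8p gives p* = 39, q* = 62.
With the rebate, buyers effectively pay pb = ps − 14, where ps is the price sellers receive.
Demand in terms of ps becomes qd = 296 − 6(ps − 14) = 380 - 6ps. Setting this equal to supply: 380 - 6ps = -250 + 8ps, so ps = 45.
Buyers pay pb = 45 − 14 = 31; q' = -250 + 8·45 = 110.
Government outlay = subsidy × quantity = 14 × 110 = 1540.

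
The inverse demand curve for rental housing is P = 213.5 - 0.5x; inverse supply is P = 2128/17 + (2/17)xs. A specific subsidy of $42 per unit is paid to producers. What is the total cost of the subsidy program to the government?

Government cost = $8862

Pre-subsidy: 213.5 - 0.5x = 2128/17 + (2/17)x gives x* = 143 and P* = 142.
With the subsidy, sellers receive Ps = Pb + 42 for each unit, where Pb is the price buyers pay.
On the curves, Pb = 213.5 - 0.5x and Ps = 2128/17 + (2/17)x; the wedge Ps − Pb = 42 gives 2128/17 + (2/17)x − (213.5 - 0.5x) = 42, so x' = 211.
Then Pb = 213.5 − 0.5·211 = 108 and Ps = 2128/17 + (2/17)·211 = 150.
Government outlay = subsidy × quantity = 42 × 211 = 8862.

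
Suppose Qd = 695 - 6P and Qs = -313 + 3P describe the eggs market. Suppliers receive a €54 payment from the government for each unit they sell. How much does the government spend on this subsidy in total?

Government cost = €7074

Pre-subsidy: 695 - 6P = -313 + 3P gives P* = 112, Q* = 23.
With the subsidy, sellers receive Ps = Pb + 54 for each unit, where Pb is the price buyers pay.
Supply in terms of Pb becomes Qs = -313 + 3(Pb + 54) = -151 + 3Pb. Setting this equal to demand: 695 - 6Pb = -151 + 3Pb, so Pb = 94.
Sellers receive Ps = 94 + 54 = 148; Q' = 695 − 6·94 = 131.
Government outlay = subsidy × quantity = 54 × 131 = 7074.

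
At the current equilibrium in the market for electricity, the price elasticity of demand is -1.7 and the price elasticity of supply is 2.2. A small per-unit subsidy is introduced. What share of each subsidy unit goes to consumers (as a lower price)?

For a small subsidy around the equilibrium, the benefit split depends on the relative slopes, which at a point are proportional to the elasticities.
Buyer share = εs/(εs + |εd|) = 2.2/(2.2 + 1.7) = 22/39; seller share = |εd|/(εs + |εd|) = 17/39.

Consumer share = 22/39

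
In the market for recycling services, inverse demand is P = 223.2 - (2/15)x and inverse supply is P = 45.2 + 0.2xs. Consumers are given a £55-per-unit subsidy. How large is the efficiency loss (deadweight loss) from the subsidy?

Pre-subsidy: 223.2 - (2/15)x = 45.2 + 0.2x gives x* = 534 and P* = 152.
With the rebate, buyers effectively pay Pb = Ps − 55, where Ps is the price sellers receive.
On the curves, Pb = 223.2 - (2/15)x and Ps = 45.2 + 0.2x; the wedge Ps − Pb = 55 gives 45.2 + 0.2x − (223.2 - (2/15)x) = 55, so x' = 699.
Then Pb = 223.2 − (2/15)·699 = 130 and Ps = 45.2 + 0.2·699 = 185.
The subsidy expands output by 699 − 534 = 165 past the efficient level; on those units the gap between marginal cost and willingness to pay runs from 0 up to 55.
DWL = ½ × 55 × 165 = 4537.5.

Deadweight loss = £4537.5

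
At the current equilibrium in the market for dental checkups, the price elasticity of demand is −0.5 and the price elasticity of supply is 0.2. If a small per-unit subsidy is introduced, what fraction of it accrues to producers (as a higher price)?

Producer share = 5/7

For a small subsidy around the equilibrium, the benefit split depends on the relative slopes, which at a point are proportional to the elasticities.
Buyer share = εs/(εs + |εd|) = 0.2/(0.2 + 0.5) = 2/7; seller share = |εd|/(εs + |εd|) = 5/7.
So producers capture 5/7 of the subsidy.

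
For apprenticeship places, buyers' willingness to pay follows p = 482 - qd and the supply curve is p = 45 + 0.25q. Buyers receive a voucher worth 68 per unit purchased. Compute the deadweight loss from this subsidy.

Pre-subsidy: 482 - q = 45 + 0.25q gives q* = 349.6 and p* = 132.4.
With the rebate, buyers effectively pay pb = ps − 68, where ps is the price sellers receive.
On the curves, pb = 482 - q and ps = 45 + 0.25q; the wedge ps − pb = 68 gives 45 + 0.25q − (482 - q) = 68, so q' = 404.
Then pb = 482 − 1·404 = 78 and ps = 45 + 0.25·404 = 146.
The subsidy expands output by 404 − 349.6 = 54.4 past the efficient level; on those units the gap between marginal cost and willingness to pay runs from 0 up to 68.
DWL = ½ × 68 × 54.4 = 1849.6.

Deadweight loss = 1849.6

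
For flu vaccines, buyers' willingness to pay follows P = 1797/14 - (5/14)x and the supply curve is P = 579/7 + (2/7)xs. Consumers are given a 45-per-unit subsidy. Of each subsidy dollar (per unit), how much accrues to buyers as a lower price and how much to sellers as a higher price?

Pre-subsidy: 1797/14 - (5/14)x = 579/7 + (2/7)x gives x* = 71 and P* = 103.
With the rebate, buyers effectively pay Pb = Ps − 45, where Ps is the price sellers receive.
On the curves, Pb = 1797/14 - (5/14)x and Ps = 579/7 + (2/7)x; the wedge Ps − Pb = 45 gives 579/7 + (2/7)x − (1797/14 - (5/14)x) = 45, so x' = 141.
Then Pb = 1797/14 − (5/14)·141 = 78 and Ps = 579/7 + (2/7)·141 = 123.
Buyers' price falls by P* − Pb = 103 − 78 = 25; sellers' price rises by Ps − P* = 123 − 103 = 20.

Buyers gain 25 per unit; sellers gain 20 per unit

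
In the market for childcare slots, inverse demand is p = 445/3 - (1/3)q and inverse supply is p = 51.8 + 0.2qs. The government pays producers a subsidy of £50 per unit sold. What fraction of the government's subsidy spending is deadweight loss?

Pre-subsidy: 445/3 - (1/3)q = 51.8 + 0.2q gives q* = 181 and p* = 88.
With the subsidy, sellers receive ps = pb + 50 for each unit, where pb is the price buyers pay.
On the curves, pb = 445/3 - (1/3)q and ps = 51.8 + 0.2q; the wedge ps − pb = 50 gives 51.8 + 0.2q − (445/3 - (1/3)q) = 50, so q' = 274.75.
Then pb = 445/3 − (1/3)·274.75 = 56.75 and ps = 51.8 + 0.2·274.75 = 106.75.
ΔCS = ½(181 + 274.75)(88 − 56.75) = 7121.09375; ΔPS = ½(181 + 274.75)(106.75 − 88) = 4272.65625.
Government spending = 50 × 274.75 = 13737.5.
DWL = ½ × 50 × (274.75 − 181) = 2343.75; fraction = 2343.75 / 13737.5 = 375/2198.

DWL / government spending = 375/2198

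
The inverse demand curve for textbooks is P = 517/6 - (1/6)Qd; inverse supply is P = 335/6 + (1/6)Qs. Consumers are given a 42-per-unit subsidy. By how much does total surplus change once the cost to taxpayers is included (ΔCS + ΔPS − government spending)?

Pre-subsidy: 517/6 - (1/6)Q = 335/6 + (1/6)Q gives Q* = 91 and P* = 71.
With the rebate, buyers effectively pay Pb = Ps − 42, where Ps is the price sellers receive.
On the curves, Pb = 517/6 - (1/6)Q and Ps = 335/6 + (1/6)Q; the wedge Ps − Pb = 42 gives 335/6 + (1/6)Q − (517/6 - (1/6)Q) = 42, so Q' = 217.
Then Pb = 517/6 − (1/6)·217 = 50 and Ps = 335/6 + (1/6)·217 = 92.
ΔCS = ½(91 + 217)(71 − 50) = 3234; ΔPS = ½(91 + 217)(92 − 71) = 3234.
Government spending = 42 × 217 = 9114.
Net change = 3234 + 3234 − 9114 = -2646. The loss equals the DWL triangle ½·42·126.

Net change in total surplus = -2646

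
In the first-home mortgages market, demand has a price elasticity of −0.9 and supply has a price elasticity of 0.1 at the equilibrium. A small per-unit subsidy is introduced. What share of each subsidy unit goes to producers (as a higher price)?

Producer share = 0.9

For a small subsidy around the equilibrium, the benefit split depends on the relative slopes, which at a point are proportional to the elasticities.
Buyer share = εs/(εs + |εd|) = 0.1/(0.1 + 0.9) = 0.1; seller share = |εd|/(εs + |εd|) = 0.9.
So producers capture 0.9 of the subsidy.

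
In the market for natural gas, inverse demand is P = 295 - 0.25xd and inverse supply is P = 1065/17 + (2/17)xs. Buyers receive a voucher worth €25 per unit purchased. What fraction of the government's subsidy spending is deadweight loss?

Pre-subsidy: 295 - 0.25x = 1065/17 + (2/17)x gives x* = 632 and P* = 137.
With the rebate, buyers effectively pay Pb = Ps − 25, where Ps is the price sellers receive.
On the curves, Pb = 295 - 0.25x and Ps = 1065/17 + (2/17)x; the wedge Ps − Pb = 25 gives 1065/17 + (2/17)x − (295 - 0.25x) = 25, so x' = 700.
Then Pb = 295 − 0.25·700 = 120 and Ps = 1065/17 + (2/17)·700 = 145.
ΔCS = ½(632 + 700)(137 − 120) = 11322; ΔPS = ½(632 + 700)(145 − 137) = 5328.
Government spending = 25 × 700 = 17500.
DWL = ½ × 25 × (700 − 632) = 850; fraction = 850 / 17500 = 17/350.

DWL / government spending = 17/350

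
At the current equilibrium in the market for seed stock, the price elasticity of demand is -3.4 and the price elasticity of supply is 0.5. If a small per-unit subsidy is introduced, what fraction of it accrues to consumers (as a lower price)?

Consumer share = 5/39

For a small subsidy around the equilibrium, the benefit split depends on the relative slopes, which at a point are proportional to the elasticities.
Buyer share = εs/(εs + |εd|) = 0.5/(0.5 + 3.4) = 5/39; seller share = |εd|/(εs + |εd|) = 34/39.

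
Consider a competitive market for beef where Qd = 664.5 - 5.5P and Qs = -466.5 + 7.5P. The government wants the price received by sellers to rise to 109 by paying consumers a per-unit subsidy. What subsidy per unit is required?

At a seller price of 109, quantity supplied is -466.5 + 7.5·109 = 351.
Buyers absorb 351 only when they pay Pb with 664.5 − 5.5·Pb = 351, i.e. Pb = 57.
s = Ps − Pb = 109 − 57 = 52.

Required subsidy s = 52 per unit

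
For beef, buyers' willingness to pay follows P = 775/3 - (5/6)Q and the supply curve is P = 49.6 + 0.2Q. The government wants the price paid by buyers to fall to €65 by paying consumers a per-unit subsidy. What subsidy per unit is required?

Required subsidy s = €31 per unit

At a buyer price of 65, quantity demanded is 310 − 1.2·65 = 232.
Sellers supply 232 only when they receive Ps = 49.6 + 0.2·232 = 96.
s = Ps − Pb = 96 − 65 = 31.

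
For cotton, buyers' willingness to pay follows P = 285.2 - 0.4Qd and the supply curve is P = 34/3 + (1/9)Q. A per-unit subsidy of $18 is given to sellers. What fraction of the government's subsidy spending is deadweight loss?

DWL / government spending = 135/4378

Pre-subsidy: 285.2 - 0.4Q = 34/3 + (1/9)Q gives Q* = 12324/23 and P* = 1630/23.
With the subsidy, sellers receive Ps = Pb + 18 for each unit, where Pb is the price buyers pay.
On the curves, Pb = 285.2 - 0.4Q and Ps = 34/3 + (1/9)Q; the wedge Ps − Pb = 18 gives 34/3 + (1/9)Q − (285.2 - 0.4Q) = 18, so Q' = 13134/23.
Then Pb = 285.2 − 0.4·(13134/23) = 1306/23 and Ps = 34/3 + (1/9)·(13134/23) = 1720/23.
ΔCS = ½(12324/23 + 13134/23)(1630/23 − 1306/23) = 4124196/529; ΔPS = ½(12324/23 + 13134/23)(1720/23 − 1630/23) = 1145610/529.
Government spending = 18 × 13134/23 = 236412/23.
DWL = ½ × 18 × (13134/23 − 12324/23) = 7290/23; fraction = (7290/23) / (236412/23) = 135/4378.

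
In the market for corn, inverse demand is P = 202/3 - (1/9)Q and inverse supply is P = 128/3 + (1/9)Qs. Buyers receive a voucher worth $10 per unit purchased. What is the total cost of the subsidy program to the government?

Government cost = $1560

Pre-subsidy: 202/3 - (1/9)Q = 128/3 + (1/9)Q gives Q* = 111 and P* = 55.
With the rebate, buyers effectively pay Pb = Ps − 10, where Ps is the price sellers receive.
On the curves, Pb = 202/3 - (1/9)Q and Ps = 128/3 + (1/9)Q; the wedge Ps − Pb = 10 gives 128/3 + (1/9)Q − (202/3 - (1/9)Q) = 10, so Q' = 156.
Then Pb = 202/3 − (1/9)·156 = 50 and Ps = 128/3 + (1/9)·156 = 60.
Government outlay = subsidy × quantity = 10 × 156 = 1560.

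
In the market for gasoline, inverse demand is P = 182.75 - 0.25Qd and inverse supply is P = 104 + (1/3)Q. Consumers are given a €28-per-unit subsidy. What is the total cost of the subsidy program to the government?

Government cost = €5124

Pre-subsidy: 182.75 - 0.25Q = 104 + (1/3)Q gives Q* = 135 and P* = 149.
With the rebate, buyers effectively pay Pb = Ps − 28, where Ps is the price sellers receive.
On the curves, Pb = 182.75 - 0.25Q and Ps = 104 + (1/3)Q; the wedge Ps − Pb = 28 gives 104 + (1/3)Q − (182.75 - 0.25Q) = 28, so Q' = 183.
Then Pb = 182.75 − 0.25·183 = 137 and Ps = 104 + (1/3)·183 = 165.
Government outlay = subsidy × quantity = 28 × 183 = 5124.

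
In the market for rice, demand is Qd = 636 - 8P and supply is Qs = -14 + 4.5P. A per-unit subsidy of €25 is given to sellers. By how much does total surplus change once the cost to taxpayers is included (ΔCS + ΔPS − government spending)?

Net change in total surplus = -€900

Pre-subsidy: 636 - 8P = -14 + 4.5P gives P* = 52, Q* = 220.
With the subsidy, sellers receive Ps = Pb + 25 for each unit, where Pb is the price buyers pay.
Supply in terms of Pb becomes Qs = -14 + 4.5(Pb + 25) = 98.5 + 4.5Pb. Setting this equal to demand: 636 - 8Pb = 98.5 + 4.5Pb, so Pb = 43.
Sellers receive Ps = 43 + 25 = 68; Q' = 636 − 8·43 = 292.
ΔCS = ½(220 + 292)(52 − 43) = 2304; ΔPS = ½(220 + 292)(68 − 52) = 4096.
Government spending = 25 × 292 = 7300.
Net change = 2304 + 4096 − 7300 = -900. The loss equals the DWL triangle ½·25·72.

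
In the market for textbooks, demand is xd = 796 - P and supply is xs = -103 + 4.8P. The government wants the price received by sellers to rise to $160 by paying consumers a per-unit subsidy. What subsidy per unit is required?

Required subsidy s = $29 per unit

At a seller price of 160, quantity supplied is -103 + 4.8·160 = 665.
Buyers absorb 665 only when they pay Pb with 796 − 1·Pb = 665, i.e. Pb = 131.
s = Ps − Pb = 160 − 131 = 29.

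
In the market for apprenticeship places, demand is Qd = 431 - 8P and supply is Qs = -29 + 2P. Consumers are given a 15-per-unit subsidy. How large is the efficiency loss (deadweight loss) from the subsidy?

Deadweight loss = 180

Pre-subsidy: 431 - 8P = -29 + 2P gives P* = 46, Q* = 63.
With the rebate, buyers effectively pay Pb = Ps − 15, where Ps is the price sellers receive.
Demand in terms of Ps becomes Qd = 431 − 8(Ps − 15) = 551 - 8Ps. Setting this equal to supply: 551 - 8Ps = -29 + 2Ps, so Ps = 58.
Buyers pay Pb = 58 − 15 = 43; Q' = -29 + 2·58 = 87.
The subsidy expands output by 87 − 63 = 24 past the efficient level; on those units the gap between marginal cost and willingness to pay runs from 0 up to 15.
DWL = ½ × 15 × 24 = 180.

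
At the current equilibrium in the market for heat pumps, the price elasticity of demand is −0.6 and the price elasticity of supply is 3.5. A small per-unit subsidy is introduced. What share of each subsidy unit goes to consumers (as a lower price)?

Consumer share = 35/41

For a small subsidy around the equilibrium, the benefit split depends on the relative slopes, which at a point are proportional to the elasticities.
Buyer share = εs/(εs + |εd|) = 3.5/(3.5 + 0.6) = 35/41; seller share = |εd|/(εs + |εd|) = 6/41.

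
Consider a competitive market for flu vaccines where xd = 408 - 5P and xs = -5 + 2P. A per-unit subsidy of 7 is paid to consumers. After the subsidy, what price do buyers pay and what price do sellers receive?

Pre-subsidy: 408 - 5P = -5 + 2P gives P* = 59, x* = 113.
With the rebate, buyers effectively pay Pb = Ps − 7, where Ps is the price sellers receive.
Demand in terms of Ps becomes xd = 408 − 5(Ps − 7) = 443 - 5Ps. Setting this equal to supply: 443 - 5Ps = -5 + 2Ps, so Ps = 64.
Buyers pay Pb = 64 − 7 = 57; x' = -5 + 2·64 = 123.

Buyers pay 57; sellers receive 64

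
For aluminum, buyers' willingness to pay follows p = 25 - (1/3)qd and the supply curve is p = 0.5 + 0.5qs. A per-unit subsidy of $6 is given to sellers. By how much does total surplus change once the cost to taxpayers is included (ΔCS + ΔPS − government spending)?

Pre-subsidy: 25 - (1/3)q = 0.5 + 0.5q gives q* = 29.4 and p* = 15.2.
With the subsidy, sellers receive ps = pb + 6 for each unit, where pb is the price buyers pay.
On the curves, pb = 25 - (1/3)q and ps = 0.5 + 0.5q; the wedge ps − pb = 6 gives 0.5 + 0.5q − (25 - (1/3)q) = 6, so q' = 36.6.
Then pb = 25 − (1/3)·36.6 = 12.8 and ps = 0.5 + 0.5·36.6 = 18.8.
ΔCS = ½(29.4 + 36.6)(15.2 − 12.8) = 79.2; ΔPS = ½(29.4 + 36.6)(18.8 − 15.2) = 118.8.
Government spending = 6 × 36.6 = 219.6.
Net change = 79.2 + 118.8 − 219.6 = -21.6. The loss equals the DWL triangle ½·6·7.2.

Net change in total surplus = -$21.6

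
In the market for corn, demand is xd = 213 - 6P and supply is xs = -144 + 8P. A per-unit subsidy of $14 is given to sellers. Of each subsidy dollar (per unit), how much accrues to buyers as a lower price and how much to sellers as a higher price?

Buyers gain $8 per unit; sellers gain $6 per unit

Pre-subsidy: 213 - 6P = -144 + 8P gives P* = 25.5, x* = 60.
With the subsidy, sellers receive Ps = Pb + 14 for each unit, where Pb is the price buyers pay.
Supply in terms of Pb becomes xs = -144 + 8(Pb + 14) = -32 + 8Pb. Setting this equal to demand: 213 - 6Pb = -32 + 8Pb, so Pb = 17.5.
Sellers receive Ps = 17.5 + 14 = 31.5; x' = 213 − 6·17.5 = 108.
Buyers' price falls by P* − Pb = 25.5 − 17.5 = 8; sellers' price rises by Ps − P* = 31.5 − 25.5 = 6.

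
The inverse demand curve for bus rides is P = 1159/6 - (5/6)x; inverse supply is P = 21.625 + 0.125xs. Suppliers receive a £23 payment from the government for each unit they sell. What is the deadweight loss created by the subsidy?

Deadweight loss = £276

Pre-subsidy: 1159/6 - (5/6)x = 21.625 + 0.125x gives x* = 179 and P* = 44.
With the subsidy, sellers receive Ps = Pb + 23 for each unit, where Pb is the price buyers pay.
On the curves, Pb = 1159/6 - (5/6)x and Ps = 21.625 + 0.125x; the wedge Ps − Pb = 23 gives 21.625 + 0.125x − (1159/6 - (5/6)x) = 23, so x' = 203.
Then Pb = 1159/6 − (5/6)·203 = 24 and Ps = 21.625 + 0.125·203 = 47.
The subsidy expands output by 203 − 179 = 24 past the efficient level; on those units the gap between marginal cost and willingness to pay runs from 0 up to 23.
DWL = ½ × 23 × 24 = 276.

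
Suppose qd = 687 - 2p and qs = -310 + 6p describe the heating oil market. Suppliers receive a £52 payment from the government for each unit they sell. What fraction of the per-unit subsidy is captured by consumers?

Pre-subsidy: 687 - 2p = -310 + 6p gives p* = 124.625, q* = 437.75.
With the subsidy, sellers receive ps = pb + 52 for each unit, where pb is the price buyers pay.
Supply in terms of pb becomes qs = -310 + 6(pb + 52) = 2 + 6pb. Setting this equal to demand: 687 - 2pb = 2 + 6pb, so pb = 85.625.
Sellers receive ps = 85.625 + 52 = 137.625; q' = 687 − 2·85.625 = 515.75.
Buyers' price falls by p* − pb = 124.625 − 85.625 = 39; sellers' price rises by ps − p* = 137.625 − 124.625 = 13.
So consumers capture 39/52 = 0.75 of each unit of subsidy.

Consumer share = 0.75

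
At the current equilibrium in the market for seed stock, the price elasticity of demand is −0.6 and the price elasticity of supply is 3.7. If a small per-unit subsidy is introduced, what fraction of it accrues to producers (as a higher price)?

For a small subsidy around the equilibrium, the benefit split depends on the relative slopes, which at a point are proportional to the elasticities.
Buyer share = εs/(εs + |εd|) = 3.7/(3.7 + 0.6) = 37/43; seller share = |εd|/(εs + |εd|) = 6/43.
So producers capture 6/43 of the subsidy.

Producer share = 6/43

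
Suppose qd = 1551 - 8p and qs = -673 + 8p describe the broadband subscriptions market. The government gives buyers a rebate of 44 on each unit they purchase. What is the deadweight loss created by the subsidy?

Pre-subsidy: 1551 - 8p = -673 + 8p gives p* = 139, q* = 439.
With the rebate, buyers effectively pay pb = ps − 44, where ps is the price sellers receive.
Demand in terms of ps becomes qd = 1551 − 8(ps − 44) = 1903 - 8ps. Setting this equal to supply: 1903 - 8ps = -673 + 8ps, so ps = 161.
Buyers pay pb = 161 − 44 = 117; q' = -673 + 8·161 = 615.
The subsidy expands output by 615 − 439 = 176 past the efficient level; on those units the gap between marginal cost and willingness to pay runs from 0 up to 44.
DWL = ½ × 44 × 176 = 3872.

Deadweight loss = 3872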